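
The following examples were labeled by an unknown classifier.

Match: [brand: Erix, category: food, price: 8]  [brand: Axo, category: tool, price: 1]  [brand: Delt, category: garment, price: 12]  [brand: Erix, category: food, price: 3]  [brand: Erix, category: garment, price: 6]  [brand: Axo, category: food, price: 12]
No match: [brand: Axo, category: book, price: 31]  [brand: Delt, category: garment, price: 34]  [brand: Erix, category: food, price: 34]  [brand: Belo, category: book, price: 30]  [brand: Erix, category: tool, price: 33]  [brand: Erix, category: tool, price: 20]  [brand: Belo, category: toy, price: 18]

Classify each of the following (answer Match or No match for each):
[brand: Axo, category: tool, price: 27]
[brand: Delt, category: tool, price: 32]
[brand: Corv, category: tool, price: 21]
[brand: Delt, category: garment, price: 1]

No match, No match, No match, Match

All 'Match' examples share one property — price ≤ 12 — and every 'No match' example lacks it.
[brand: Axo, category: tool, price: 27]: price = 27 — does not satisfy this, so No match. [brand: Delt, category: tool, price: 32]: price = 32 — does not satisfy this, so No match. [brand: Corv, category: tool, price: 21]: price = 21 — does not satisfy this, so No match. [brand: Delt, category: garment, price: 1]: price = 1 — qualifies, so Match.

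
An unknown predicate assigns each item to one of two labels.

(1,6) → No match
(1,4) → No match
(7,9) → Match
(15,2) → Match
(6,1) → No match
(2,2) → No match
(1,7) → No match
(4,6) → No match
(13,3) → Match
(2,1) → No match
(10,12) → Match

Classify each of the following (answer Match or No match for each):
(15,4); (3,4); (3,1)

The rule appears to be: sum ≥ 16.
Match: (15,4), since 15+4 = 19. No match: (3,4), since 3+4 = 7. No match: (3,1), since 3+1 = 4.

Match, No match, No match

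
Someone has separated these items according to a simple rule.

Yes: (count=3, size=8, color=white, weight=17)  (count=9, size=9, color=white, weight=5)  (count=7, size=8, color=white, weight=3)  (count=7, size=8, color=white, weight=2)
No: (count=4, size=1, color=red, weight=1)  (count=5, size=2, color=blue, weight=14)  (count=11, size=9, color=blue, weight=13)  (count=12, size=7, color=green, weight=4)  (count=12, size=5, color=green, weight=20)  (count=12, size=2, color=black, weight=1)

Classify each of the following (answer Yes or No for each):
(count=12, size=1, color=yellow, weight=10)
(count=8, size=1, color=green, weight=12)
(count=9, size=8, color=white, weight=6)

No, No, Yes

A rule that fits every label: color is white — true of each 'Yes' example, false of each 'No' one.
(count=12, size=1, color=yellow, weight=10): No (color is yellow).
(count=8, size=1, color=green, weight=12): No (color is green).
(count=9, size=8, color=white, weight=6): Yes (color is white).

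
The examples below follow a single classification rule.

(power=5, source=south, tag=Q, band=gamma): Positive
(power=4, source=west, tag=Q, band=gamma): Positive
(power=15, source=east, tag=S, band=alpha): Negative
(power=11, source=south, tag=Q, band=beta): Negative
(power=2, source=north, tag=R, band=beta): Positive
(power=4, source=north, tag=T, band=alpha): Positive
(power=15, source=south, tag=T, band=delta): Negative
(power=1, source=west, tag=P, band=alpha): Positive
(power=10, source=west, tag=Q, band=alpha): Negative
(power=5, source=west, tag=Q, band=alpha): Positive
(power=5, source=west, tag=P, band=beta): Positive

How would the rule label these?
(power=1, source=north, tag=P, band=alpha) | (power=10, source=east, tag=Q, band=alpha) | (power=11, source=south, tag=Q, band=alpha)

The rule appears to be: power ≤ 5.
(power=1, source=north, tag=P, band=alpha) → power = 1 → Positive.
(power=10, source=east, tag=Q, band=alpha) → power = 10 → Negative.
(power=11, source=south, tag=Q, band=alpha) → power = 11 → Negative.

Positive, Negative, Negative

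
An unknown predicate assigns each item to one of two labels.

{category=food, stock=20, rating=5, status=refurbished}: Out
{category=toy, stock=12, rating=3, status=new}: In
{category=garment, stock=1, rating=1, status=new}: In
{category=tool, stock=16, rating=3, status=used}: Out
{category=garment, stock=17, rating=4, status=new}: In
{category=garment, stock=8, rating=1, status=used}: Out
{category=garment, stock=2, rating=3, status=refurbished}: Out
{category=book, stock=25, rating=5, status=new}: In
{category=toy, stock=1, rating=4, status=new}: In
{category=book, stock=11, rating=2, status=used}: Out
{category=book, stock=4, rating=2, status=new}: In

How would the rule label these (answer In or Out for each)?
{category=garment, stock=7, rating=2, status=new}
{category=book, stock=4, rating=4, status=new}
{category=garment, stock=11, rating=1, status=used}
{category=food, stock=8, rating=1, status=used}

Rule: status is new. This holds for each 'In' example and fails for each 'Out' one.
{category=garment, stock=7, rating=2, status=new}: status is new — checks out, so In. {category=book, stock=4, rating=4, status=new}: status is new — checks out, so In. {category=garment, stock=11, rating=1, status=used}: status is used — lacks this property, so Out. {category=food, stock=8, rating=1, status=used}: status is used — lacks this property, so Out.

In, In, Out, Out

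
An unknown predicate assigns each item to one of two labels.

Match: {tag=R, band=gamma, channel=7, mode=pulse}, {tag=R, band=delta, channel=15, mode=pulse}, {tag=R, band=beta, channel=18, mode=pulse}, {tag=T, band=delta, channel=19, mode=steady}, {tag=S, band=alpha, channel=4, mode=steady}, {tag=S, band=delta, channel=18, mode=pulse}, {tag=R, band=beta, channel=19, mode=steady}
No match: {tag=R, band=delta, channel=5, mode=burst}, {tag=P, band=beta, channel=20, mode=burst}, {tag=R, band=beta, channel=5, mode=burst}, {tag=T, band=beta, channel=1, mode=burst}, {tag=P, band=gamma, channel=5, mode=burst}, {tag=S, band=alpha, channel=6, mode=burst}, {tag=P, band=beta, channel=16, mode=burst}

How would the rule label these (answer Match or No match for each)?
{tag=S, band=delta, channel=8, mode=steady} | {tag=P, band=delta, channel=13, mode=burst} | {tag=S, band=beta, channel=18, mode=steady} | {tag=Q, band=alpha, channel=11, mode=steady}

Match, No match, Match, Match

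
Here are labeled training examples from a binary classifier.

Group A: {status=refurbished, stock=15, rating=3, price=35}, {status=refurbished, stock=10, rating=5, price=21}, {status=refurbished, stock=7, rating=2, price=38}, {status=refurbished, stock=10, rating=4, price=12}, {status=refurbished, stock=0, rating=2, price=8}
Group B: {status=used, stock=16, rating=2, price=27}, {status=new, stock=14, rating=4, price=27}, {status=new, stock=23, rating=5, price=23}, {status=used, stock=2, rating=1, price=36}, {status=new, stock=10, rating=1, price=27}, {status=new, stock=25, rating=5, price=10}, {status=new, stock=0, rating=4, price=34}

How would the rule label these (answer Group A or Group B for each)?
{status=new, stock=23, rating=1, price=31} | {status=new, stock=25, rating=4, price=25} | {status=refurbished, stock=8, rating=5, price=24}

Group B, Group B, Group A

Every 'Group A' example satisfies: status is refurbished. None of the 'Group B' examples do.
{status=new, stock=23, rating=1, price=31}: status is new, doesn't match → Group B.
{status=new, stock=25, rating=4, price=25}: status is new, doesn't match → Group B.
{status=refurbished, stock=8, rating=5, price=24}: status is refurbished, meets the rule → Group A.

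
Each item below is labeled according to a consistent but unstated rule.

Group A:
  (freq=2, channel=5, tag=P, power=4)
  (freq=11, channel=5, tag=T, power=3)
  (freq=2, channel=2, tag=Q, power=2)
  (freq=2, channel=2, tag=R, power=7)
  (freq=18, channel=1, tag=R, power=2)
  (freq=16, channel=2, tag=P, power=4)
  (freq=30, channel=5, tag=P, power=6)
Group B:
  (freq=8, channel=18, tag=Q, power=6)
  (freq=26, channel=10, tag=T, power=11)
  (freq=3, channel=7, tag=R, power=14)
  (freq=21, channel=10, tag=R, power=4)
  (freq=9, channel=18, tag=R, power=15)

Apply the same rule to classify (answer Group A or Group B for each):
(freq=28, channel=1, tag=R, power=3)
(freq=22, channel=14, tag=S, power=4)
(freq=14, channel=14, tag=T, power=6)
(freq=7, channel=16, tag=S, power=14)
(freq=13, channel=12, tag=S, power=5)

Group A, Group B, Group B, Group B, Group B

The classifier is using: channel ≤ 5.
(freq=28, channel=1, tag=R, power=3): channel = 1, checks out → Group A. (freq=22, channel=14, tag=S, power=4): channel = 14, doesn't qualify → Group B. (freq=14, channel=14, tag=T, power=6): channel = 14, doesn't qualify → Group B. (freq=7, channel=16, tag=S, power=14): channel = 16, doesn't qualify → Group B. (freq=13, channel=12, tag=S, power=5): channel = 12, doesn't qualify → Group B.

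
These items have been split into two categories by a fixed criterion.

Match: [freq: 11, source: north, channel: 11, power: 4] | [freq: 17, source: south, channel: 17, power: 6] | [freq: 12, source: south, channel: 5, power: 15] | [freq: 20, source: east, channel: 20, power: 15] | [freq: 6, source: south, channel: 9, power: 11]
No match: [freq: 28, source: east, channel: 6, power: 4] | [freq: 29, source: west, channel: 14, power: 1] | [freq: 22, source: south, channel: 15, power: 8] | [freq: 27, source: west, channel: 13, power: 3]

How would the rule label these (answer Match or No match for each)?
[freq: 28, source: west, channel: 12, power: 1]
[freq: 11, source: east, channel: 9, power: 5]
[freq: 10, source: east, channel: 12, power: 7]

No match, Match, Match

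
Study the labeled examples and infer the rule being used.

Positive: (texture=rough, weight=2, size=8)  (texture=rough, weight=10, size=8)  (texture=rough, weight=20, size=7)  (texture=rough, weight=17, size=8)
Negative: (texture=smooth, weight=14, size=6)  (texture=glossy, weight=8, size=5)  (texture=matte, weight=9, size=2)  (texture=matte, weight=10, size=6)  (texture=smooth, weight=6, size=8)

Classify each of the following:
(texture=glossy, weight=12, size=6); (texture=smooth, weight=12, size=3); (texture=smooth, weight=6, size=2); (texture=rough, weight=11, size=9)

Negative, Negative, Negative, Positive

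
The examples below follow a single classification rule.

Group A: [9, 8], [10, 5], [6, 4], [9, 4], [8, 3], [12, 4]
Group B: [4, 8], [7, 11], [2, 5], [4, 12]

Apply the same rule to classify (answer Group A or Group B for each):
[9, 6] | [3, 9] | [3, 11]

The distinguishing property — first > second — holds for all the 'Group A' cases and none of the 'Group B' cases.
[9, 6]: 9 > 6 — meets the rule, so Group A.
[3, 9]: 3 < 9 — fails this test, so Group B.
[3, 11]: 3 < 11 — fails this test, so Group B.

Group A, Group B, Group B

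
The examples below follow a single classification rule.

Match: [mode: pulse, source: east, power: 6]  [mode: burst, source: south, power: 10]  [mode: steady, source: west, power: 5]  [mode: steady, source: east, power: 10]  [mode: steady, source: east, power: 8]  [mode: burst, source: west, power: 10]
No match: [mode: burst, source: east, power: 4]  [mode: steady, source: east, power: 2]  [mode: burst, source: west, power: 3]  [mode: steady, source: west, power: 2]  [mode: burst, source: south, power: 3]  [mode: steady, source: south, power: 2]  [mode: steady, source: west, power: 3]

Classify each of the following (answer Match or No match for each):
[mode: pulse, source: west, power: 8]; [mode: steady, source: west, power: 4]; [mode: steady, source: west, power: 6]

A rule that fits every label: power ≥ 5 — true of each 'Match' example, false of each 'No match' one.
[mode: pulse, source: west, power: 8]: power = 8 — passes, so Match. [mode: steady, source: west, power: 4]: power = 4 — does not satisfy this, so No match. [mode: steady, source: west, power: 6]: power = 6 — passes, so Match.

Match, No match, Match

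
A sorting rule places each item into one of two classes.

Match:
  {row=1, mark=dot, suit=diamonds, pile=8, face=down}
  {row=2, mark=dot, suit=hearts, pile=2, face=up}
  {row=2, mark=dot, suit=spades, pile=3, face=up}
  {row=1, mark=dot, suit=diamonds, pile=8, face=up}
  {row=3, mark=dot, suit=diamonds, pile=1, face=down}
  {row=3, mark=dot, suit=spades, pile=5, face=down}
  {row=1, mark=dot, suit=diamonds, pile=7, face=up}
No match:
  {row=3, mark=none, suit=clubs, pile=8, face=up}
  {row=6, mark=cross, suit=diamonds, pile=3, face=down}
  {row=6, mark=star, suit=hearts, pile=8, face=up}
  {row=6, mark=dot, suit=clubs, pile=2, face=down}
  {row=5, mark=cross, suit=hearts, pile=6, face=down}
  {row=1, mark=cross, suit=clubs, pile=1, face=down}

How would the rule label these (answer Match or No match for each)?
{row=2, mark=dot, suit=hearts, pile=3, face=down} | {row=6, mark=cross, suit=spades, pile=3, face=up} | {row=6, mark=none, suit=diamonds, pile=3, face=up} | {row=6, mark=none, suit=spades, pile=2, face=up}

Match, No match, No match, No match

The common property of the 'Match' items is: mark is dot AND row ≤ 3. No 'No match' item has it.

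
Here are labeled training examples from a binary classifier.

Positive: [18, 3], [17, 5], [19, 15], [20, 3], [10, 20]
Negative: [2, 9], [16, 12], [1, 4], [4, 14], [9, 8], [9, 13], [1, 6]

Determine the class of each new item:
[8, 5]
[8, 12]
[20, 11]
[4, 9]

Negative, Negative, Positive, Negative

The rule appears to be: max ≥ 17.
Negative: [8, 5], since max 8.
Negative: [8, 12], since max 12.
Positive: [20, 11], since max 20.
Negative: [4, 9], since max 9.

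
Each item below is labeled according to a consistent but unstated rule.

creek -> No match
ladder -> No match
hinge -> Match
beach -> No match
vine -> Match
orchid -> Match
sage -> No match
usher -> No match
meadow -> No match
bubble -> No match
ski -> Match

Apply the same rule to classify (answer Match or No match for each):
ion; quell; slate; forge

'Match' ⟺ contains 'i'.
ion — has 'i', hence Match.
quell — no 'i', hence No match.
slate — no 'i', hence No match.
forge — no 'i', hence No match.

Match, No match, No match, No match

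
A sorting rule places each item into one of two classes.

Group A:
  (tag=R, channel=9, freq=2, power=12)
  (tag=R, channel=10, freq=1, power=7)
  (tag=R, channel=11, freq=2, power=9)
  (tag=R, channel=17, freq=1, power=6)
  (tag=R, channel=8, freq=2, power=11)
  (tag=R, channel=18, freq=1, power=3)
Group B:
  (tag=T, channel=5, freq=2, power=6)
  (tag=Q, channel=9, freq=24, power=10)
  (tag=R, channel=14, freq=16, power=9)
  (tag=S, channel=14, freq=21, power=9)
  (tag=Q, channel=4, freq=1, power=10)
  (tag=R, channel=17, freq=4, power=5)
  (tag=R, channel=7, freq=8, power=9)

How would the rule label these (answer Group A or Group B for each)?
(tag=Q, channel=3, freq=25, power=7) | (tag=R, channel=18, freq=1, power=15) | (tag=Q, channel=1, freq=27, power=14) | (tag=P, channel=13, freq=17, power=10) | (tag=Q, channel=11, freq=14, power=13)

The simplest hypothesis consistent with all the labels is: tag is R AND freq ≤ 2.
(tag=Q, channel=3, freq=25, power=7) → tag is Q, freq = 25 → Group B. (tag=R, channel=18, freq=1, power=15) → tag is R, freq = 1 → Group A. (tag=Q, channel=1, freq=27, power=14) → tag is Q, freq = 27 → Group B. (tag=P, channel=13, freq=17, power=10) → tag is P, freq = 17 → Group B. (tag=Q, channel=11, freq=14, power=13) → tag is Q, freq = 14 → Group B.

Group B, Group A, Group B, Group B, Group B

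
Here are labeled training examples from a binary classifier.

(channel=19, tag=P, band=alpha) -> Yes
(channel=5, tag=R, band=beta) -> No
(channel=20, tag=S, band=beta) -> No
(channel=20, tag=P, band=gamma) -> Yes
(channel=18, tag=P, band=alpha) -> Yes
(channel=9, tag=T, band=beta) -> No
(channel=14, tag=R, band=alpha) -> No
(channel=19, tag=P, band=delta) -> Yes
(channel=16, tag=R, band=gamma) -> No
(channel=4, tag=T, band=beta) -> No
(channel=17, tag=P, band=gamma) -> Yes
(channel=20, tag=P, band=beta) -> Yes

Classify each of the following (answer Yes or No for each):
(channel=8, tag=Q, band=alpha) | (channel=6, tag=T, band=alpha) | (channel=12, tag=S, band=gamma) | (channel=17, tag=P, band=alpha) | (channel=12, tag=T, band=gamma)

No, No, No, Yes, No

The simplest hypothesis consistent with all the labels is: tag is P.
(channel=8, tag=Q, band=alpha): tag is Q, does not fit → No. (channel=6, tag=T, band=alpha): tag is T, does not fit → No. (channel=12, tag=S, band=gamma): tag is S, does not fit → No. (channel=17, tag=P, band=alpha): tag is P, meets the rule → Yes. (channel=12, tag=T, band=gamma): tag is T, does not fit → No.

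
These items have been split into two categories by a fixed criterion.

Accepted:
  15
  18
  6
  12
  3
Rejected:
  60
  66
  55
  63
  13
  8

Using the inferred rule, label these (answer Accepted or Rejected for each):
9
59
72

Accepted, Rejected, Rejected

The pattern is that an item is 'Accepted' exactly when: multiple of 3 AND at most 18.
9: 9 = 3·3, 9 ≤ 18 — passes, so Accepted. 59: 59 = 3·19 + 2, 59 > 18 — does not fit, so Rejected. 72: 72 = 3·24, 72 > 18 — does not fit, so Rejected.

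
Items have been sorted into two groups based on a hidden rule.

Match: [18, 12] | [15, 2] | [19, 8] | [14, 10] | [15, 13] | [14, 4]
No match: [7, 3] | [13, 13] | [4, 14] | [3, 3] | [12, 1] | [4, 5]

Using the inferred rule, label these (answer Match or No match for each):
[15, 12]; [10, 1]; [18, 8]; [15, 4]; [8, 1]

Rule: first ≥ 14. This holds for each 'Match' example and fails for each 'No match' one.
Match: [15, 12], since first 15. No match: [10, 1], since first 10. Match: [18, 8], since first 18. Match: [15, 4], since first 15. No match: [8, 1], since first 8.

Match, No match, Match, Match, No match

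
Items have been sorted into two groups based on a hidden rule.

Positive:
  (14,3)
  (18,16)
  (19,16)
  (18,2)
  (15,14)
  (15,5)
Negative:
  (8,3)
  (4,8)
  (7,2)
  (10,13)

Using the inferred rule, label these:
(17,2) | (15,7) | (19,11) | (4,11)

Rule: first ≥ 13. This holds for each 'Positive' example and fails for each 'Negative' one.
(17,2): Positive (first 17). (15,7): Positive (first 15). (19,11): Positive (first 19). (4,11): Negative (first 4).

Positive, Positive, Positive, Negative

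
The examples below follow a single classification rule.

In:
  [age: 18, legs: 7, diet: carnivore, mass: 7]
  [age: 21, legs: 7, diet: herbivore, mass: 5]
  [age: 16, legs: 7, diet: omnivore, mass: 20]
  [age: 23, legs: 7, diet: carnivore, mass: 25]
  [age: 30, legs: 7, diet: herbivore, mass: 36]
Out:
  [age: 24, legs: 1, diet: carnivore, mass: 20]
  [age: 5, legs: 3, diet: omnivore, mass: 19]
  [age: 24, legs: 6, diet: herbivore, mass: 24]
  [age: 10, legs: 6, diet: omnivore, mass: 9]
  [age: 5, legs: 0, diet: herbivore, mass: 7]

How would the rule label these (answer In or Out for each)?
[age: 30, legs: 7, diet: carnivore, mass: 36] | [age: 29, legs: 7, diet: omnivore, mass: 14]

In, In

The classifier is using: legs = 7.
[age: 30, legs: 7, diet: carnivore, mass: 36] — legs = 7, hence In. [age: 29, legs: 7, diet: omnivore, mass: 14] — legs = 7, hence In.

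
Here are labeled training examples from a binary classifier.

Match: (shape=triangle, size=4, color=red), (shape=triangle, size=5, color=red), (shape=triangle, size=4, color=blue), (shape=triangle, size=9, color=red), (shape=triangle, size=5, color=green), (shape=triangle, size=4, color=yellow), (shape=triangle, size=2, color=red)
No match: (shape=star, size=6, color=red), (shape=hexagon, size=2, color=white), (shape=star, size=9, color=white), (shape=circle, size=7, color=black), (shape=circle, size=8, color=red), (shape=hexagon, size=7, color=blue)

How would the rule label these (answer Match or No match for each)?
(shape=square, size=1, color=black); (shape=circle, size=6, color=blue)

The classifier is using: shape is triangle.
(shape=square, size=1, color=black): shape is square, does not pass → No match. (shape=circle, size=6, color=blue): shape is circle, does not pass → No match.

No match, No match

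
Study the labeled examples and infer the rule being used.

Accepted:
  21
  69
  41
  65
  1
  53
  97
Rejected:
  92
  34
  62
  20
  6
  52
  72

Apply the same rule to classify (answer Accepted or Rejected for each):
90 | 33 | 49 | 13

The rule appears to be: odd.

Rejected, Accepted, Accepted, Accepted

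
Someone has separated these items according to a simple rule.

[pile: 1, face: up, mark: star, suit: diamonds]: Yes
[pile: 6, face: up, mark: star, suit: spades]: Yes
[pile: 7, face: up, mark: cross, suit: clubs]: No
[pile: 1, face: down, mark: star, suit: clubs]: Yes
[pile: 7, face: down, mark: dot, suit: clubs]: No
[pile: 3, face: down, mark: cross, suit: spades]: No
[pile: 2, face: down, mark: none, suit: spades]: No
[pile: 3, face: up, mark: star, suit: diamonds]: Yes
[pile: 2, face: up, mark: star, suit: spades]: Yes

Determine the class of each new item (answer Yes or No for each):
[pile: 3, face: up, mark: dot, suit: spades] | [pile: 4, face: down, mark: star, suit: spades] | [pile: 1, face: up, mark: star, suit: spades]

No, Yes, Yes

The simplest hypothesis consistent with all the labels is: mark is star.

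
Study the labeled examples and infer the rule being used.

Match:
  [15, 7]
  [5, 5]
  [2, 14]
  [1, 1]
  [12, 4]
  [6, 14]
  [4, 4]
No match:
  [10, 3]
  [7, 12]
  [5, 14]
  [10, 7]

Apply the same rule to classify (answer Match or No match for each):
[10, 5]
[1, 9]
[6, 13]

No match, Match, No match

Rule: sum is even. This holds for each 'Match' example and fails for each 'No match' one.
[10, 5]: 10+5 = 15 — does not pass, so No match. [1, 9]: 1+9 = 10 — fits, so Match. [6, 13]: 6+13 = 19 — does not pass, so No match.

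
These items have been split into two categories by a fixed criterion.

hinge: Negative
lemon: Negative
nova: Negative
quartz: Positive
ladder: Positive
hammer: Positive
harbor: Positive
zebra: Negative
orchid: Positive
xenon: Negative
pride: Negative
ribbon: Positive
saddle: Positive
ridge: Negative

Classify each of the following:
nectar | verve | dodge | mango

The pattern is that an item is 'Positive' exactly when: length 6.

Positive, Negative, Negative, Negative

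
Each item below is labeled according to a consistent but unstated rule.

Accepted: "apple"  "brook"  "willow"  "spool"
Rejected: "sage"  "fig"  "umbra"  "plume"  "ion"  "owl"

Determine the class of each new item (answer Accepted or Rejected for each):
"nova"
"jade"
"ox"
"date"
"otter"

The classifier is using: has a double letter.
"nova": no doubled letter — fails the rule, so Rejected.
"jade": no doubled letter — fails the rule, so Rejected.
"ox": no doubled letter — fails the rule, so Rejected.
"date": no doubled letter — fails the rule, so Rejected.
"otter": 'tt' doubled — has this property, so Accepted.

Rejected, Rejected, Rejected, Rejected, Accepted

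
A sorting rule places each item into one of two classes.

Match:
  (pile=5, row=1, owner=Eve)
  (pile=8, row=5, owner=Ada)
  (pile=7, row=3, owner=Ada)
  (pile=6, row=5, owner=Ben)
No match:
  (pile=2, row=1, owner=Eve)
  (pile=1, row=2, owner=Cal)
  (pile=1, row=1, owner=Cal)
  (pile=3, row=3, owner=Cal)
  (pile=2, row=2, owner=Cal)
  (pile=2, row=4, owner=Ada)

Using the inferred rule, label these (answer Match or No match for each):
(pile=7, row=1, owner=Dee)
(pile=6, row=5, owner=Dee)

Match, Match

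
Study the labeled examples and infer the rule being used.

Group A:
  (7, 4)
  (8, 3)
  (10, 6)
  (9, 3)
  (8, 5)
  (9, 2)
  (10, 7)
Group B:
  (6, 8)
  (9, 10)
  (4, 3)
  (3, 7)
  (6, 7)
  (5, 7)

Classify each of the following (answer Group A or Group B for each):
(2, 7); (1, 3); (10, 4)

Every 'Group A' example satisfies: first > second AND sum ≥ 10. None of the 'Group B' examples do.
(2, 7): 2 < 7, 2+7 = 9, doesn't match → Group B. (1, 3): 1 < 3, 1+3 = 4, doesn't match → Group B. (10, 4): 10 > 4, 10+4 = 14, checks out → Group A.

Group B, Group B, Group A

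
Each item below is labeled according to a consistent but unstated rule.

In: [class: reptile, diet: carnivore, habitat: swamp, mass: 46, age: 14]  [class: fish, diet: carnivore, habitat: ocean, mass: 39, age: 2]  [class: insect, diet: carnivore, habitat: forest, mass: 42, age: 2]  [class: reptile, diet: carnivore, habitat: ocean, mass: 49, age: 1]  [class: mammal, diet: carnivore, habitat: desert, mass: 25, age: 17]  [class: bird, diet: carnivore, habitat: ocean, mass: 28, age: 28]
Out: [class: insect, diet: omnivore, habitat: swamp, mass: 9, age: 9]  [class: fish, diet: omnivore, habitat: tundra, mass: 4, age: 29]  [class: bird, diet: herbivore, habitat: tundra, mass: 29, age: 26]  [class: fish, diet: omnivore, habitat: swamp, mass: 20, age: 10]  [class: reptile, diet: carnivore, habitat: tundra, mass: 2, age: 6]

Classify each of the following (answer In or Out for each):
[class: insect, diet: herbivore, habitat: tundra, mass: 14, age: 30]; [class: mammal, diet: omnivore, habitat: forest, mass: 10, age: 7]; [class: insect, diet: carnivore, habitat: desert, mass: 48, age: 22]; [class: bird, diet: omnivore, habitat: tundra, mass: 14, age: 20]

A rule that fits every label: diet is carnivore AND mass ≥ 4 — true of each 'In' example, false of each 'Out' one.
[class: insect, diet: herbivore, habitat: tundra, mass: 14, age: 30]: diet is herbivore, mass = 14, does not fit → Out.
[class: mammal, diet: omnivore, habitat: forest, mass: 10, age: 7]: diet is omnivore, mass = 10, does not fit → Out.
[class: insect, diet: carnivore, habitat: desert, mass: 48, age: 22]: diet is carnivore, mass = 48, has this property → In.
[class: bird, diet: omnivore, habitat: tundra, mass: 14, age: 20]: diet is omnivore, mass = 14, does not fit → Out.

Out, Out, In, Out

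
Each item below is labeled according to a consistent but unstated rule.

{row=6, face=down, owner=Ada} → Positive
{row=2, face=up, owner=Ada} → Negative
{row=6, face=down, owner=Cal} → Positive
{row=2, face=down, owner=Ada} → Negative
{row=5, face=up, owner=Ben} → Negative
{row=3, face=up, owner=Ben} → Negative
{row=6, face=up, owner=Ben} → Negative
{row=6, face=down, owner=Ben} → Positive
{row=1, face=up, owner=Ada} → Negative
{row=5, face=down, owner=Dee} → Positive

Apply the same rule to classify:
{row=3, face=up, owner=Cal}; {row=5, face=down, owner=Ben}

Negative, Positive

All 'Positive' examples share one property — face is down AND row ≥ 3 — and every 'Negative' example lacks it.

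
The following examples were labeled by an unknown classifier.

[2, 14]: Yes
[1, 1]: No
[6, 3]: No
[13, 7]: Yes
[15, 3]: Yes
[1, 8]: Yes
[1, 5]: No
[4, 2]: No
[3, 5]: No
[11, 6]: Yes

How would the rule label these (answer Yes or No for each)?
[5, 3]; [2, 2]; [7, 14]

The distinguishing property — max ≥ 7 — holds for all the 'Yes' cases and none of the 'No' cases.

No, No, Yes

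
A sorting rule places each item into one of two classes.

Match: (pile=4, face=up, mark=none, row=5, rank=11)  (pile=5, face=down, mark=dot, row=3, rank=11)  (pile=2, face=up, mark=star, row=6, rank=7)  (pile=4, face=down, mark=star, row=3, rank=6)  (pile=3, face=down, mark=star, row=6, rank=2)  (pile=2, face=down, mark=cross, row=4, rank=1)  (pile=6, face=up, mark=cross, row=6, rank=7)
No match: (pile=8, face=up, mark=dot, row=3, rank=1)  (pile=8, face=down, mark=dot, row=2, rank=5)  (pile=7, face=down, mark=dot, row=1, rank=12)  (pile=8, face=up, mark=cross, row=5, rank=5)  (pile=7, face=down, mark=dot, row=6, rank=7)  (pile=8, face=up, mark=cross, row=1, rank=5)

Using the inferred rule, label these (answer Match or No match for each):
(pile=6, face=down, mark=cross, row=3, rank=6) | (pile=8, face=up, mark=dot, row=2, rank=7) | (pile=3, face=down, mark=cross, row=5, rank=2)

The rule appears to be: pile ≤ 6.
(pile=6, face=down, mark=cross, row=3, rank=6): pile = 6 — has this property, so Match. (pile=8, face=up, mark=dot, row=2, rank=7): pile = 8 — lacks this property, so No match. (pile=3, face=down, mark=cross, row=5, rank=2): pile = 3 — has this property, so Match.

Match, No match, Match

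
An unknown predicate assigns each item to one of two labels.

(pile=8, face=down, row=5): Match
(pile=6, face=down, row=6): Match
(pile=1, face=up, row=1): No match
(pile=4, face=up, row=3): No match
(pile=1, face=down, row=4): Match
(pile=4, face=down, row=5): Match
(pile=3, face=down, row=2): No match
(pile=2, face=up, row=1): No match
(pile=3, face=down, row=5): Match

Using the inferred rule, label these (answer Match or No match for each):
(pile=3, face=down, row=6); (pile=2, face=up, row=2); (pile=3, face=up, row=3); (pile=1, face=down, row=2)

The rule appears to be: row ≥ 4.
Match: (pile=3, face=down, row=6), since row = 6. No match: (pile=2, face=up, row=2), since row = 2. No match: (pile=3, face=up, row=3), since row = 3. No match: (pile=1, face=down, row=2), since row = 2.

Match, No match, No match, No match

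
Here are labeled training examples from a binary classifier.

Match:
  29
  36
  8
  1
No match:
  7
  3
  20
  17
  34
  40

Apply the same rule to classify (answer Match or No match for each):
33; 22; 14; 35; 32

No match, Match, No match, No match, No match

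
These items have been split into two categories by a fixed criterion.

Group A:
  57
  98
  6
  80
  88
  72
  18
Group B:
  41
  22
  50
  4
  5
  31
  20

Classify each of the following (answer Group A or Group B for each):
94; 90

'Group A' ⟺ digit sum ≥ 6.
94: digit sum 9+4 = 13 — meets the rule, so Group A.
90: digit sum 9+0 = 9 — meets the rule, so Group A.

Group A, Group A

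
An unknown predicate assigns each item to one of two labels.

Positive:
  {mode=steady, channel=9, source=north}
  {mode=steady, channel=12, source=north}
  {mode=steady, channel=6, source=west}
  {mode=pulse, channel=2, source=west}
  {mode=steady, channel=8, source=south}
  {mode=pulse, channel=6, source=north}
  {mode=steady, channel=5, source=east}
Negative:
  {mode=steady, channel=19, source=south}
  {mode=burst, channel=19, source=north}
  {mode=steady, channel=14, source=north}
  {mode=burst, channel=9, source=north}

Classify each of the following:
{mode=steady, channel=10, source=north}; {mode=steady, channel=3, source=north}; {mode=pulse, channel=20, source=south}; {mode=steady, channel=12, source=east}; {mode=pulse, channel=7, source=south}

The common property of the 'Positive' items is: mode is not burst AND channel ≤ 12. No 'Negative' item has it.
{mode=steady, channel=10, source=north}: Positive (mode is steady, channel = 10). {mode=steady, channel=3, source=north}: Positive (mode is steady, channel = 3). {mode=pulse, channel=20, source=south}: Negative (mode is pulse, channel = 20). {mode=steady, channel=12, source=east}: Positive (mode is steady, channel = 12). {mode=pulse, channel=7, source=south}: Positive (mode is pulse, channel = 7).

Positive, Positive, Negative, Positive, Positive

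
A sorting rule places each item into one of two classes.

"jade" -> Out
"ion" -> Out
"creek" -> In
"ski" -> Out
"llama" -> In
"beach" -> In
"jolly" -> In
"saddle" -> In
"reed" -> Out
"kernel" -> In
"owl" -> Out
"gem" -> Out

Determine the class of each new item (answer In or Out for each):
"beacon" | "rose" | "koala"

One predicate separates the groups cleanly: length ≥ 5.
"beacon": length 6 — qualifies, so In. "rose": length 4 — lacks this property, so Out. "koala": length 5 — qualifies, so In.

In, Out, In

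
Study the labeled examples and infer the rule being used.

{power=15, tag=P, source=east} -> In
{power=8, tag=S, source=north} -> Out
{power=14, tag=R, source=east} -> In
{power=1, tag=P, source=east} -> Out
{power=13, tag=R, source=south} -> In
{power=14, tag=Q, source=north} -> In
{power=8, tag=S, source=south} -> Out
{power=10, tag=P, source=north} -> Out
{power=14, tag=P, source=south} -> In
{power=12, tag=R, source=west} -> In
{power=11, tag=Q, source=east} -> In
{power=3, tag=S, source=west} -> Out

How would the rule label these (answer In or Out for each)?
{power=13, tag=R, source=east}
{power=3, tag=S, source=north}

In, Out

All 'In' examples share one property — power ≥ 11 — and every 'Out' example lacks it.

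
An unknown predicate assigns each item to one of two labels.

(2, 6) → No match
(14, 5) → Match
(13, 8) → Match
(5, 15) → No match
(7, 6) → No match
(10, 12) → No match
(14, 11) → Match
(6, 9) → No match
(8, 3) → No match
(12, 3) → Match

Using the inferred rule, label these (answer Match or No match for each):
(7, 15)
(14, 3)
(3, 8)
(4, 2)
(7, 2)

A rule that fits every label: first ≥ 11 — true of each 'Match' example, false of each 'No match' one.

No match, Match, No match, No match, No match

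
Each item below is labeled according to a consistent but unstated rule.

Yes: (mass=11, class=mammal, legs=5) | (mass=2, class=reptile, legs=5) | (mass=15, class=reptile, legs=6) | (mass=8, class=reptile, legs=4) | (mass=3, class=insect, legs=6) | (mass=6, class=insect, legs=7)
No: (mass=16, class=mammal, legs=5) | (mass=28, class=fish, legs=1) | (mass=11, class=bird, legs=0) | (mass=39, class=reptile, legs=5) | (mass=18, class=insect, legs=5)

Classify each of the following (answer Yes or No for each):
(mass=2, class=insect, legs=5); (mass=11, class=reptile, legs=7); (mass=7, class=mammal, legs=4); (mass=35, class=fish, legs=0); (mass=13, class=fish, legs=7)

Yes, Yes, Yes, No, Yes

The common property of the 'Yes' items is: legs ≥ 1 AND mass ≤ 15. No 'No' item has it.
Yes: (mass=2, class=insect, legs=5), since legs = 5, mass = 2.
Yes: (mass=11, class=reptile, legs=7), since legs = 7, mass = 11.
Yes: (mass=7, class=mammal, legs=4), since legs = 4, mass = 7.
No: (mass=35, class=fish, legs=0), since legs = 0, mass = 35.
Yes: (mass=13, class=fish, legs=7), since legs = 7, mass = 13.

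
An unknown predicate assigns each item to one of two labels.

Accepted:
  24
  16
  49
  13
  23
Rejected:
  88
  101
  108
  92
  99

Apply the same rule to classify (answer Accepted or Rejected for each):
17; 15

Rule: at most 49. This holds for each 'Accepted' example and fails for each 'Rejected' one.
Accepted: 17, since 17 ≤ 49.
Accepted: 15, since 15 ≤ 49.

Accepted, Accepted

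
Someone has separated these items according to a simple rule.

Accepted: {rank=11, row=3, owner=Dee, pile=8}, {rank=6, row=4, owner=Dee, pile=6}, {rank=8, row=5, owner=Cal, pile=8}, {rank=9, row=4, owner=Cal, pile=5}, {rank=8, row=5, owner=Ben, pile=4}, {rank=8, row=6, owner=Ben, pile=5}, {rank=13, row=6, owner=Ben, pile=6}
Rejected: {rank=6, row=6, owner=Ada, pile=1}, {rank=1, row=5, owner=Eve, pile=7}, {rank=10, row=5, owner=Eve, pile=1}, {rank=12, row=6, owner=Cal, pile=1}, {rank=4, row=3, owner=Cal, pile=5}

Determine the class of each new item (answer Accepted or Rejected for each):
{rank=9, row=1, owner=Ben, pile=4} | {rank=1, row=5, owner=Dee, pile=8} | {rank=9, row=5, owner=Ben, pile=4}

Accepted, Rejected, Accepted

One predicate separates the groups cleanly: pile ≥ 4 AND rank ≥ 6.
{rank=9, row=1, owner=Ben, pile=4}: pile = 4, rank = 9 — matches, so Accepted.
{rank=1, row=5, owner=Dee, pile=8}: pile = 8, rank = 1 — doesn't match, so Rejected.
{rank=9, row=5, owner=Ben, pile=4}: pile = 4, rank = 9 — matches, so Accepted.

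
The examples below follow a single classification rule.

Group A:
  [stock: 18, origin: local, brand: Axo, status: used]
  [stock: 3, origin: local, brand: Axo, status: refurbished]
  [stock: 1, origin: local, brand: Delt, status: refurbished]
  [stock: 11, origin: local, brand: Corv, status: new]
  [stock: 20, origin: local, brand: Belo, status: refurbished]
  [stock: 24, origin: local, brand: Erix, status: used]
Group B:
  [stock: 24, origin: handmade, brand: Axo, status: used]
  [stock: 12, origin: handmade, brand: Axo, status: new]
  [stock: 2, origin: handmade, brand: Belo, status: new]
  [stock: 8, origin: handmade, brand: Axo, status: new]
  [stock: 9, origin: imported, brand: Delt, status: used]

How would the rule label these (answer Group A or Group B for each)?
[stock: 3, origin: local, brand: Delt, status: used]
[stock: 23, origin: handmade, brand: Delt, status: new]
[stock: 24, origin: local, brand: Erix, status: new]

The pattern is that an item is 'Group A' exactly when: origin is local.

Group A, Group B, Group A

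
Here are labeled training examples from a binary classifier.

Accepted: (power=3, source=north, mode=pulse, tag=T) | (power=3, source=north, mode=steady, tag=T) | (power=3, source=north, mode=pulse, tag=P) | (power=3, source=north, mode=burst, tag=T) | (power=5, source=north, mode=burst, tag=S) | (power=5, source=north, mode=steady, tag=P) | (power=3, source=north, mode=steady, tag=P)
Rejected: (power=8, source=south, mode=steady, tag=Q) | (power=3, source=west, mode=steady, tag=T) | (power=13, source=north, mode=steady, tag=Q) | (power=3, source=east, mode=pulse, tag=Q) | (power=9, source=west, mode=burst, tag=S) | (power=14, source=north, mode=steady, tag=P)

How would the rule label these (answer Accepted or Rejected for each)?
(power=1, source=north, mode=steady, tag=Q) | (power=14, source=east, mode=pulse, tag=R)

Accepted, Rejected

The pattern is that an item is 'Accepted' exactly when: source is north AND power ≤ 5.
Accepted: (power=1, source=north, mode=steady, tag=Q), since source is north, power = 1.
Rejected: (power=14, source=east, mode=pulse, tag=R), since source is east, power = 14.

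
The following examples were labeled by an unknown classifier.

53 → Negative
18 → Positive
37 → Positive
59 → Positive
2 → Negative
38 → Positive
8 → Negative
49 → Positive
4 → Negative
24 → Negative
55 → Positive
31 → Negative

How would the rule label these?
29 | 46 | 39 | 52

Positive, Positive, Positive, Negative

'Positive' ⟺ digit sum ≥ 9.
29: Positive (digit sum 2+9 = 11).
46: Positive (digit sum 4+6 = 10).
39: Positive (digit sum 3+9 = 12).
52: Negative (digit sum 5+2 = 7).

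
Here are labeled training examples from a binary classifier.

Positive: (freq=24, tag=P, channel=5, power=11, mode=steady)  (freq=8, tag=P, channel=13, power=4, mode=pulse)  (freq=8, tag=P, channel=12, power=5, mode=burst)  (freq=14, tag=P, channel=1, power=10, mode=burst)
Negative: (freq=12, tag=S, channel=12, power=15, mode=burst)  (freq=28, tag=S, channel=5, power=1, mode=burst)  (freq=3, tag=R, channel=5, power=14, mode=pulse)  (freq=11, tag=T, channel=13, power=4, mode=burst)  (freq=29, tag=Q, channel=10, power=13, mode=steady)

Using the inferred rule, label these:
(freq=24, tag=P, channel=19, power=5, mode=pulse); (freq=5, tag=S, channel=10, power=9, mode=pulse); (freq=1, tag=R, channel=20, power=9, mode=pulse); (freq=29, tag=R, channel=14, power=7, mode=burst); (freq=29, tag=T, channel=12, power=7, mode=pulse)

Positive, Negative, Negative, Negative, Negative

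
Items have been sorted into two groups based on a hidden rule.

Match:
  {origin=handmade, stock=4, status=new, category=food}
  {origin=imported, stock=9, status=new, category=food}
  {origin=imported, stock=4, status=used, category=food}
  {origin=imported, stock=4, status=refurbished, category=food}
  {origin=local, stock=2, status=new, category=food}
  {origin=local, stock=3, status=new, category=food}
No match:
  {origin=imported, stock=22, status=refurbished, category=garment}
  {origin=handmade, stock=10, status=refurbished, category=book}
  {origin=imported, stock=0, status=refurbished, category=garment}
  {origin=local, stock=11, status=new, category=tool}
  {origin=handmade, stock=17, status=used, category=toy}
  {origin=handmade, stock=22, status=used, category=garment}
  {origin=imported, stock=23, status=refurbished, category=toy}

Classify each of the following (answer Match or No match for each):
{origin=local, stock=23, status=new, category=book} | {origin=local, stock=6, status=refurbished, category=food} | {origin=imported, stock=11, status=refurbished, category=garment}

No match, Match, No match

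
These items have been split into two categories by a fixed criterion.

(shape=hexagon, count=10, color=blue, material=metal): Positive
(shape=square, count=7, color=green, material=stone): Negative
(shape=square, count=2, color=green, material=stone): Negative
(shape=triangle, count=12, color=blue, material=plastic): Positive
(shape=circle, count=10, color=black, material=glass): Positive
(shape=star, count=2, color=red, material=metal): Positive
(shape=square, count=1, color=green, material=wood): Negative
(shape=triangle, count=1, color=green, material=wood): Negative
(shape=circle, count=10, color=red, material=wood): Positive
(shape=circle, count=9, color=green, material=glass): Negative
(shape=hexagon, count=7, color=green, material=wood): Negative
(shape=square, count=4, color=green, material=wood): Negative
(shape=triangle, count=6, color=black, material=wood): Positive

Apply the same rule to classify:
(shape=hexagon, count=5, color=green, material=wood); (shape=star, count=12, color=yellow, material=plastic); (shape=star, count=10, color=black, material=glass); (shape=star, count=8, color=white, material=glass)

The classifier is using: color is not green.

Negative, Positive, Positive, Positive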